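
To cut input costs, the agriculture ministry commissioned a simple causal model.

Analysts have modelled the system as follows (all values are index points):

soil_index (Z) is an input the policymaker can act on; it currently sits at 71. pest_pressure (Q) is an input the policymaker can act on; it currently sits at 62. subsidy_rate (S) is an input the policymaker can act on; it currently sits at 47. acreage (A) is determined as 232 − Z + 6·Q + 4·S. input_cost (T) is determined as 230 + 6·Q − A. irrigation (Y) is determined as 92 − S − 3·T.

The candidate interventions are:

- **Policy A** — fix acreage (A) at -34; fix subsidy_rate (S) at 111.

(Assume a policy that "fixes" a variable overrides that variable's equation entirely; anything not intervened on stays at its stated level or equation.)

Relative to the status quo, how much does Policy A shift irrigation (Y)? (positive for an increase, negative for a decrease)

Baseline:
  Z = 71
  Q = 62
  S = 47
  A = 232 − 71 + 6·62 + 4·47 = 721
  T = 230 + 6·62 − 721 = -119
  Y = 92 − 47 − 3·(-119) = 402
Policy A (A := -34, S := 111):
  Z = 71
  Q = 62
  S = 111
  A = -34
  T = 230 + 6·62 − (-34) = 636
  Y = 92 − 111 − 3·636 = -1927
Change in Y: -1927 − 402 = -2329

-2329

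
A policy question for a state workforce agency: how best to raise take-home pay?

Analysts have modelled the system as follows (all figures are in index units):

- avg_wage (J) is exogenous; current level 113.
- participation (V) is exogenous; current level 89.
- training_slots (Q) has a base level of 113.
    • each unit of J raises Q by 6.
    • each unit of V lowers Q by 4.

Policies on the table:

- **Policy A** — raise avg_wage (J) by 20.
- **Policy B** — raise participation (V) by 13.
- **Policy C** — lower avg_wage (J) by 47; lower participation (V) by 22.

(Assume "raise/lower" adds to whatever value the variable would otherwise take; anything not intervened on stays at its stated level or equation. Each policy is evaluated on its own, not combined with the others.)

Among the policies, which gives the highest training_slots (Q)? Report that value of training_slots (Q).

Policy A (J + 20):
  J = 113 + 20 = 133
  V = 89
  Q = 113 + 6·133 − 4·89 = 555
Policy B (V + 13):
  J = 113
  V = 89 + 13 = 102
  Q = 113 + 6·113 − 4·102 = 383
Policy C (J − 47, V − 22):
  J = 113 − 47 = 66
  V = 89 − 22 = 67
  Q = 113 + 6·66 − 4·67 = 241
Comparing — Policy A: Q=555, Policy B: Q=383, Policy C: Q=241. Highest is 555 (Policy A).

555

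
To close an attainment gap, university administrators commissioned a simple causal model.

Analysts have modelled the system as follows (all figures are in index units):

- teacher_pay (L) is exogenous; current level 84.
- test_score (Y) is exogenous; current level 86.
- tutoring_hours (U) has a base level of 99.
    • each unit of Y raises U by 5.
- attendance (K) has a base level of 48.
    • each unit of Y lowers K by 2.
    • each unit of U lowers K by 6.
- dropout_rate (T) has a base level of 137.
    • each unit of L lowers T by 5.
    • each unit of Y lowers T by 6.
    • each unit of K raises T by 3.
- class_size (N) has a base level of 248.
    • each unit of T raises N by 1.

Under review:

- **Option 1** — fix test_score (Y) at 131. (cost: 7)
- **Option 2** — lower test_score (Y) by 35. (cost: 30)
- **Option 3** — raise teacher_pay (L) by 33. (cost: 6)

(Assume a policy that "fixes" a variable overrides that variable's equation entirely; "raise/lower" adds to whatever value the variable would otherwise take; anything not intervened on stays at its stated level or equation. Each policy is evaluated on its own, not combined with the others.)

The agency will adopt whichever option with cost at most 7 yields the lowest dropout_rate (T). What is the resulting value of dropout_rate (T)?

-15283

Option 1 (Y := 131):
  L = 84
  Y = 131
  U = 99 + 5·131 = 754
  K = 48 − 2·131 − 6·754 = -4738
  T = 137 − 5·84 − 6·131 + 3·(-4738) = -15283
Option 3 (L + 33):
  L = 84 + 33 = 117
  Y = 86
  U = 99 + 5·86 = 529
  K = 48 − 2·86 − 6·529 = -3298
  T = 137 − 5·117 − 6·86 + 3·(-3298) = -10858
Comparing — Option 1: T=-15283, Option 3: T=-10858. Lowest is -15283 (Option 1).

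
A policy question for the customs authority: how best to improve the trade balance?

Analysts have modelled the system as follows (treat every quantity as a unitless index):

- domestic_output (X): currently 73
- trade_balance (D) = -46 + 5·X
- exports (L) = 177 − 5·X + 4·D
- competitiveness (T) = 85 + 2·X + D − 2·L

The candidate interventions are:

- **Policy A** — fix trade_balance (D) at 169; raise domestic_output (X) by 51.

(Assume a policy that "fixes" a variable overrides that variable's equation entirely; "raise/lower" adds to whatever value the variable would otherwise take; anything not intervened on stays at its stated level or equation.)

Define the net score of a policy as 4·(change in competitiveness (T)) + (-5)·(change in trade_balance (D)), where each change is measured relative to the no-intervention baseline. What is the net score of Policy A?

Baseline:
  X = 73
  D = -46 + 5·73 = 319
  L = 177 − 5·73 + 4·319 = 1088
  T = 85 + 2·73 + 319 − 2·1088 = -1626
Policy A (D := 169, X + 51):
  X = 73 + 51 = 124
  D = 169
  L = 177 − 5·124 + 4·169 = 233
  T = 85 + 2·124 + 169 − 2·233 = 36
ΔT = 36 − (-1626) = 1662; ΔD = 169 − 319 = -150
Score = 4·1662 + (-5)·(-150) = 7398

7398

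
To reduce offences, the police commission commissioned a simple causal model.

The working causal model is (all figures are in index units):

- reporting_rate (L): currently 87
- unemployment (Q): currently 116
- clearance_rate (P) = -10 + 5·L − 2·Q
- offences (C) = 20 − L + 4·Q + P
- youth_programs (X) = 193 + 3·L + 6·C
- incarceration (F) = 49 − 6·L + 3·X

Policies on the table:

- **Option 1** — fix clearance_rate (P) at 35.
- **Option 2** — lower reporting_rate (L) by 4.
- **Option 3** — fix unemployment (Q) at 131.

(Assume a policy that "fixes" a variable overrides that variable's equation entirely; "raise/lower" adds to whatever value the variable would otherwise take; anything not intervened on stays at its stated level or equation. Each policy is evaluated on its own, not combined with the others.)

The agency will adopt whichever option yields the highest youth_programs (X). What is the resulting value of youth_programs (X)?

Option 1 (P := 35):
  L = 87
  Q = 116
  P = 35
  C = 20 − 87 + 4·116 + 35 = 432
  X = 193 + 3·87 + 6·432 = 3046
Option 2 (L − 4):
  L = 87 − 4 = 83
  Q = 116
  P = -10 + 5·83 − 2·116 = 173
  C = 20 − 83 + 4·116 + 173 = 574
  X = 193 + 3·83 + 6·574 = 3886
Option 3 (Q := 131):
  L = 87
  Q = 131
  P = -10 + 5·87 − 2·131 = 163
  C = 20 − 87 + 4·131 + 163 = 620
  X = 193 + 3·87 + 6·620 = 4174
Comparing — Option 1: X=3046, Option 2: X=3886, Option 3: X=4174. Highest is 4174 (Option 3).

4174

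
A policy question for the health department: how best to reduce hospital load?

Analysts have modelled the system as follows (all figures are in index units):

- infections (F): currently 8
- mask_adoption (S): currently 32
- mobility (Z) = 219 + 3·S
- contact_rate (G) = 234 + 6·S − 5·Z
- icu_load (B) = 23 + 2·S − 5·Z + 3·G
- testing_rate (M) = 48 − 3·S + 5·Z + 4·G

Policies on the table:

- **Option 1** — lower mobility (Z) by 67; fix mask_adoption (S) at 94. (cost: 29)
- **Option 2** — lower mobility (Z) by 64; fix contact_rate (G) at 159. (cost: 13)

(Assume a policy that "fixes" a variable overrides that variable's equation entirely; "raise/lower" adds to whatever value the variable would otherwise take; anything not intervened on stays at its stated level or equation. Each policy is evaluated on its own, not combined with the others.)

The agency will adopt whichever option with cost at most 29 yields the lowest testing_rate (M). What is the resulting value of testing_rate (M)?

-3552

Option 1 (Z − 67, S := 94):
  S = 94
  Z = 219 + 3·94 (−67 from intervention) = 434
  G = 234 + 6·94 − 5·434 = -1372
  M = 48 − 3·94 + 5·434 + 4·(-1372) = -3552
Option 2 (Z − 64, G := 159):
  S = 32
  Z = 219 + 3·32 (−64 from intervention) = 251
  G = 159
  M = 48 − 3·32 + 5·251 + 4·159 = 1843
Comparing — Option 1: M=-3552, Option 2: M=1843. Lowest is -3552 (Option 1).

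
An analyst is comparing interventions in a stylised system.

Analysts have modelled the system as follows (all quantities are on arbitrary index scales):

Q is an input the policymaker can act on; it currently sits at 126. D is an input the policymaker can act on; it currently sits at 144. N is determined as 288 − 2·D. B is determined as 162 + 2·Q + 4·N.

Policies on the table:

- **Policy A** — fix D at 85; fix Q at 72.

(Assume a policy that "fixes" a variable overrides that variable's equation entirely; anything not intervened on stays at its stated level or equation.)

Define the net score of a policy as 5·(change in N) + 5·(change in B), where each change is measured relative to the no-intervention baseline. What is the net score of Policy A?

2410

Baseline:
  Q = 126
  D = 144
  N = 288 − 2·144 = 0
  B = 162 + 2·126 + 4·0 = 414
Policy A (D := 85, Q := 72):
  Q = 72
  D = 85
  N = 288 − 2·85 = 118
  B = 162 + 2·72 + 4·118 = 778
ΔN = 118 − 0 = 118; ΔB = 778 − 414 = 364
Score = 5·118 + 5·364 = 2410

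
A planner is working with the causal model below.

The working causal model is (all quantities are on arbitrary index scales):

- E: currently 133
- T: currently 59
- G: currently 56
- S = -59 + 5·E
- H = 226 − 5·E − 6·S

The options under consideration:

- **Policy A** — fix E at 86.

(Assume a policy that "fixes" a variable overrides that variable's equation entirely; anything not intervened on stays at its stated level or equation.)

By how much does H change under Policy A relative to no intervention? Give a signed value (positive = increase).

Baseline:
  E = 133
  S = -59 + 5·133 = 606
  H = 226 − 5·133 − 6·606 = -4075
Policy A (E := 86):
  E = 86
  S = -59 + 5·86 = 371
  H = 226 − 5·86 − 6·371 = -2430
Change in H: -2430 − (-4075) = 1645

1645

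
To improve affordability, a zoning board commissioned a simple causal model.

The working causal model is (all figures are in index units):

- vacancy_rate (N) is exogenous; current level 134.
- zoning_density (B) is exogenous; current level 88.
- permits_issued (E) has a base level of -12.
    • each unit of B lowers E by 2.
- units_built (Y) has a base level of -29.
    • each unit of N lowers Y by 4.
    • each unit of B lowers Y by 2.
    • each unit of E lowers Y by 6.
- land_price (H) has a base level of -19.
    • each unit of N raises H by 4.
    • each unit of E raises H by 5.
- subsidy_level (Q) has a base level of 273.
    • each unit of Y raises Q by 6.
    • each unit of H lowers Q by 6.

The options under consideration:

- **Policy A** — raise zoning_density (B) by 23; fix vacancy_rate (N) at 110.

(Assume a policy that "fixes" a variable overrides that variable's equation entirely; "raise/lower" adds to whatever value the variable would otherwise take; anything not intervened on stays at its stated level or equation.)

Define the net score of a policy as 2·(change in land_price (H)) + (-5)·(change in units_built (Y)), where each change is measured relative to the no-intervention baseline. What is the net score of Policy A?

-2282

Baseline:
  N = 134
  B = 88
  E = -12 − 2·88 = -188
  Y = -29 − 4·134 − 2·88 − 6·(-188) = 387
  H = -19 + 4·134 + 5·(-188) = -423
Policy A (B + 23, N := 110):
  N = 110
  B = 88 + 23 = 111
  E = -12 − 2·111 = -234
  Y = -29 − 4·110 − 2·111 − 6·(-234) = 713
  H = -19 + 4·110 + 5·(-234) = -749
ΔH = -749 − (-423) = -326; ΔY = 713 − 387 = 326
Score = 2·(-326) + (-5)·326 = -2282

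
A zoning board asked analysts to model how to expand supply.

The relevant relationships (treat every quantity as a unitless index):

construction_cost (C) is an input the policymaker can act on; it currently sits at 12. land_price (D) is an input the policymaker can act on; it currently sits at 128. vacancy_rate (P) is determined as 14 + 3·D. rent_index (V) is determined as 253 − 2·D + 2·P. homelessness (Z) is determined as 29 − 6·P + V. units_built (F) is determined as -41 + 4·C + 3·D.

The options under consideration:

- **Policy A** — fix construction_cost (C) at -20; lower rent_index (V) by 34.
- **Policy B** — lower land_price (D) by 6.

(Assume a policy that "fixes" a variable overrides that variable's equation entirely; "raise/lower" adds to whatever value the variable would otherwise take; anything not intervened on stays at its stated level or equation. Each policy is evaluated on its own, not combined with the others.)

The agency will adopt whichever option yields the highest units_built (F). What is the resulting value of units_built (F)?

373

Policy A (C := -20, V − 34):
  C = -20
  D = 128
  F = -41 + 4·(-20) + 3·128 = 263
Policy B (D − 6):
  C = 12
  D = 128 − 6 = 122
  F = -41 + 4·12 + 3·122 = 373
Comparing — Policy A: F=263, Policy B: F=373. Highest is 373 (Policy B).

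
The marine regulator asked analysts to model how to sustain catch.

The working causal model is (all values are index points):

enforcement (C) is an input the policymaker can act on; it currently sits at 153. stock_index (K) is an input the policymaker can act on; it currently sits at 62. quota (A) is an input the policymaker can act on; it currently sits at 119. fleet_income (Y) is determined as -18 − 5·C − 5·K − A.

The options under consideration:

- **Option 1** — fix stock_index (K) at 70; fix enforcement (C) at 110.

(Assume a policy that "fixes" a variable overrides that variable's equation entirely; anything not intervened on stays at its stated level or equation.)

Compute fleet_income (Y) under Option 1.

-1037

Option 1 (K := 70, C := 110):
  C = 110
  K = 70
  A = 119
  Y = -18 − 5·110 − 5·70 − 119 = -1037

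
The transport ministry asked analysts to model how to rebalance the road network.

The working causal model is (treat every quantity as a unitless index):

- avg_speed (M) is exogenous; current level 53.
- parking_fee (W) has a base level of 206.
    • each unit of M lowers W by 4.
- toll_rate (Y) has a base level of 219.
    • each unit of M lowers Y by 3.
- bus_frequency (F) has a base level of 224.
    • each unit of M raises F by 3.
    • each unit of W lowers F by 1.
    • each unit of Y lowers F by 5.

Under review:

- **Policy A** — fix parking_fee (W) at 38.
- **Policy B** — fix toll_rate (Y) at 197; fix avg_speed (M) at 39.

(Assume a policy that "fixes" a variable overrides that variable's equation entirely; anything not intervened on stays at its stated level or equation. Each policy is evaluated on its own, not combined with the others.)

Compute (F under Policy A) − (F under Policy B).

739

Policy A (W := 38):
  M = 53
  W = 38
  Y = 219 − 3·53 = 60
  F = 224 + 3·53 − 38 − 5·60 = 45
Policy B (Y := 197, M := 39):
  M = 39
  W = 206 − 4·39 = 50
  Y = 197
  F = 224 + 3·39 − 50 − 5·197 = -694
F: 45 − (-694) = 739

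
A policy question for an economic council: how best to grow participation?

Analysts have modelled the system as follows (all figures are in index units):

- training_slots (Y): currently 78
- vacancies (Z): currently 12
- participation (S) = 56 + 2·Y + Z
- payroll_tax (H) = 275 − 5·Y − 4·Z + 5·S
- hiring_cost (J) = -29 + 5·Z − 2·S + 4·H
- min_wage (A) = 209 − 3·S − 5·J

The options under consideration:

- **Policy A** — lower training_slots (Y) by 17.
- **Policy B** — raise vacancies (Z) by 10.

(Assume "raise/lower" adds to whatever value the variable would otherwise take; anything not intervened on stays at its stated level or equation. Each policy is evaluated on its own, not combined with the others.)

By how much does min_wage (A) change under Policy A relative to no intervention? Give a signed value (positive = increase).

1462

Baseline:
  Y = 78
  Z = 12
  S = 56 + 2·78 + 12 = 224
  H = 275 − 5·78 − 4·12 + 5·224 = 957
  J = -29 + 5·12 − 2·224 + 4·957 = 3411
  A = 209 − 3·224 − 5·3411 = -17518
Policy A (Y − 17):
  Y = 78 − 17 = 61
  Z = 12
  S = 56 + 2·61 + 12 = 190
  H = 275 − 5·61 − 4·12 + 5·190 = 872
  J = -29 + 5·12 − 2·190 + 4·872 = 3139
  A = 209 − 3·190 − 5·3139 = -16056
Change in A: -16056 − (-17518) = 1462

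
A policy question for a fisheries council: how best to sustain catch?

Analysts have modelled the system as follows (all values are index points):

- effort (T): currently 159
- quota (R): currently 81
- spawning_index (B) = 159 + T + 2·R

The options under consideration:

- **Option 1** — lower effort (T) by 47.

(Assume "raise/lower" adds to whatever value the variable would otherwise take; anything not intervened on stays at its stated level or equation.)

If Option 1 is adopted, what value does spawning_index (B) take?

433

Option 1 (T − 47):
  T = 159 − 47 = 112
  R = 81
  B = 159 + 112 + 2·81 = 433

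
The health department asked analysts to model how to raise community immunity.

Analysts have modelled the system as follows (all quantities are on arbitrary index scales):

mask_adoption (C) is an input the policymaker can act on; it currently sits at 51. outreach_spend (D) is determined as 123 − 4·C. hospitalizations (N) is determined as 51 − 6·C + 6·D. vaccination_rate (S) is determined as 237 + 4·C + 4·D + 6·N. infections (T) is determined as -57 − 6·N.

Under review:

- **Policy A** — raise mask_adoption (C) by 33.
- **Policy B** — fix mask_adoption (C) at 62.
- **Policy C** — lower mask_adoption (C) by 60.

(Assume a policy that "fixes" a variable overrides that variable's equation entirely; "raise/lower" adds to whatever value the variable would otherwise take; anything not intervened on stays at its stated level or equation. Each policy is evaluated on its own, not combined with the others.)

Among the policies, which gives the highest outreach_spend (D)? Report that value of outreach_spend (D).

Policy A (C + 33):
  C = 51 + 33 = 84
  D = 123 − 4·84 = -213
Policy B (C := 62):
  C = 62
  D = 123 − 4·62 = -125
Policy C (C − 60):
  C = 51 − 60 = -9
  D = 123 − 4·(-9) = 159
Comparing — Policy A: D=-213, Policy B: D=-125, Policy C: D=159. Highest is 159 (Policy C).

159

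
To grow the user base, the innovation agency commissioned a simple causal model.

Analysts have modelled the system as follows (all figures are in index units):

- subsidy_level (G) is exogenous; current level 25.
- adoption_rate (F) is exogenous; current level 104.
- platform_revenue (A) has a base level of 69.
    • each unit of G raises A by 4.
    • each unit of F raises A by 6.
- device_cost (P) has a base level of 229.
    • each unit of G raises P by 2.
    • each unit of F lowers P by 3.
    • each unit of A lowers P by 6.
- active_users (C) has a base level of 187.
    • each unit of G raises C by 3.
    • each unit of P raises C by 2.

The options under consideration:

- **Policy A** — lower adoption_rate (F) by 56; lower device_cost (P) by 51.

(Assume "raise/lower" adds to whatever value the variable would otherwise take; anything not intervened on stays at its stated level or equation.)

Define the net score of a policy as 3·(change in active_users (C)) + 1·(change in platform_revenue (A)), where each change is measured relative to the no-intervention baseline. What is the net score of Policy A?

Baseline:
  G = 25
  F = 104
  A = 69 + 4·25 + 6·104 = 793
  P = 229 + 2·25 − 3·104 − 6·793 = -4791
  C = 187 + 3·25 + 2·(-4791) = -9320
Policy A (F − 56, P − 51):
  G = 25
  F = 104 − 56 = 48
  A = 69 + 4·25 + 6·48 = 457
  P = 229 + 2·25 − 3·48 − 6·457 (−51 from intervention) = -2658
  C = 187 + 3·25 + 2·(-2658) = -5054
ΔC = -5054 − (-9320) = 4266; ΔA = 457 − 793 = -336
Score = 3·4266 + 1·(-336) = 12462

12462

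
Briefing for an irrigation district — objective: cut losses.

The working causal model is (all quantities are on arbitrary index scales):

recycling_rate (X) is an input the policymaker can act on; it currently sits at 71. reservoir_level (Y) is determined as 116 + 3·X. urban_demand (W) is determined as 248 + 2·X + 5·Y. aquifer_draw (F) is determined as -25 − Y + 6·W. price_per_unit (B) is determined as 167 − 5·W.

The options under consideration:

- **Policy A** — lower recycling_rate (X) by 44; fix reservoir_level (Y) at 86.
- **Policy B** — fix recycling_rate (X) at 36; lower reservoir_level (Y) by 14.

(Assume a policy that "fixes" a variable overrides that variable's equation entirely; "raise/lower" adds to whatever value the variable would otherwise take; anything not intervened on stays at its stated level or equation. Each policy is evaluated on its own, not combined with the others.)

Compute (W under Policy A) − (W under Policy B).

Policy A (X − 44, Y := 86):
  X = 71 − 44 = 27
  Y = 86
  W = 248 + 2·27 + 5·86 = 732
Policy B (X := 36, Y − 14):
  X = 36
  Y = 116 + 3·36 (−14 from intervention) = 210
  W = 248 + 2·36 + 5·210 = 1370
W: 732 − 1370 = -638

-638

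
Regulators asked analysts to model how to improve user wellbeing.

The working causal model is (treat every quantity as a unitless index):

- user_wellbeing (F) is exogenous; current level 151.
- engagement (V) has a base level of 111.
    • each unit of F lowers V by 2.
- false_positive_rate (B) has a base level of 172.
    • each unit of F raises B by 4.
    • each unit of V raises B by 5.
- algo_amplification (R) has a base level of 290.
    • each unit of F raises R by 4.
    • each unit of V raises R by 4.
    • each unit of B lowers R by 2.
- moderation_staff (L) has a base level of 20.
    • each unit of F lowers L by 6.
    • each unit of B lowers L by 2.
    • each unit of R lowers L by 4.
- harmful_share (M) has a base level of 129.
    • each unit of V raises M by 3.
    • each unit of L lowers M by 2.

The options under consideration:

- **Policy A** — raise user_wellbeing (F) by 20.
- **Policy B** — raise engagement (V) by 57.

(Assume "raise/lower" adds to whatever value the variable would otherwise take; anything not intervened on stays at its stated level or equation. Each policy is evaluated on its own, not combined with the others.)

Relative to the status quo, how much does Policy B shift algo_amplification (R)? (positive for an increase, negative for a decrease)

Baseline:
  F = 151
  V = 111 − 2·151 = -191
  B = 172 + 4·151 + 5·(-191) = -179
  R = 290 + 4·151 + 4·(-191) − 2·(-179) = 488
Policy B (V + 57):
  F = 151
  V = 111 − 2·151 (+57 from intervention) = -134
  B = 172 + 4·151 + 5·(-134) = 106
  R = 290 + 4·151 + 4·(-134) − 2·106 = 146
Change in R: 146 − 488 = -342

-342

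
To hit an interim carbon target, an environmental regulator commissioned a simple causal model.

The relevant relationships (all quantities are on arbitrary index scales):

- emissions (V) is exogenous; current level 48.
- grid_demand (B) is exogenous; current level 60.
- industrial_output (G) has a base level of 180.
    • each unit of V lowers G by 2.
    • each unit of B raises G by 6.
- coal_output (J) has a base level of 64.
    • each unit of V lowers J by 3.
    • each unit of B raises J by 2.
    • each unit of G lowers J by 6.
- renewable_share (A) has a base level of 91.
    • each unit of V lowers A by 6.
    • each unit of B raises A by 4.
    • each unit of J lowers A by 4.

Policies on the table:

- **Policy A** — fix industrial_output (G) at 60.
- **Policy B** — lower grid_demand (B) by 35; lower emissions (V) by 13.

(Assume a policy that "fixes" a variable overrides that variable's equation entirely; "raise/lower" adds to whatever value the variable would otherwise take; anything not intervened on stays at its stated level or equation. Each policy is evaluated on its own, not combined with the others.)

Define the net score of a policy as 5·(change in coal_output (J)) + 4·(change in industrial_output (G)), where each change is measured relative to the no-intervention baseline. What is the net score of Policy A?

9984

Baseline:
  V = 48
  B = 60
  G = 180 − 2·48 + 6·60 = 444
  J = 64 − 3·48 + 2·60 − 6·444 = -2624
Policy A (G := 60):
  V = 48
  B = 60
  G = 60
  J = 64 − 3·48 + 2·60 − 6·60 = -320
ΔJ = -320 − (-2624) = 2304; ΔG = 60 − 444 = -384
Score = 5·2304 + 4·(-384) = 9984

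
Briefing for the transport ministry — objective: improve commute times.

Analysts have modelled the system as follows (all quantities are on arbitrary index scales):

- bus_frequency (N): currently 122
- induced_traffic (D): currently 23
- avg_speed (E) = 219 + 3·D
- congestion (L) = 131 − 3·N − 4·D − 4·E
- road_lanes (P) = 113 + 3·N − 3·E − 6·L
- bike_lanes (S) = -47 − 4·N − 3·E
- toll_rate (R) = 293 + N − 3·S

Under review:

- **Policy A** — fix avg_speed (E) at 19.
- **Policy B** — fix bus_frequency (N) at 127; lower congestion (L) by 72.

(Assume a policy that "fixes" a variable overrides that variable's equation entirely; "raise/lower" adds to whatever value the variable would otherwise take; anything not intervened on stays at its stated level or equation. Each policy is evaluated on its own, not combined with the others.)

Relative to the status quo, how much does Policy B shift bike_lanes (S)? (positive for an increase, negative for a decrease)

-20

Baseline:
  N = 122
  D = 23
  E = 219 + 3·23 = 288
  S = -47 − 4·122 − 3·288 = -1399
Policy B (N := 127, L − 72):
  N = 127
  D = 23
  E = 219 + 3·23 = 288
  S = -47 − 4·127 − 3·288 = -1419
Change in S: -1419 − (-1399) = -20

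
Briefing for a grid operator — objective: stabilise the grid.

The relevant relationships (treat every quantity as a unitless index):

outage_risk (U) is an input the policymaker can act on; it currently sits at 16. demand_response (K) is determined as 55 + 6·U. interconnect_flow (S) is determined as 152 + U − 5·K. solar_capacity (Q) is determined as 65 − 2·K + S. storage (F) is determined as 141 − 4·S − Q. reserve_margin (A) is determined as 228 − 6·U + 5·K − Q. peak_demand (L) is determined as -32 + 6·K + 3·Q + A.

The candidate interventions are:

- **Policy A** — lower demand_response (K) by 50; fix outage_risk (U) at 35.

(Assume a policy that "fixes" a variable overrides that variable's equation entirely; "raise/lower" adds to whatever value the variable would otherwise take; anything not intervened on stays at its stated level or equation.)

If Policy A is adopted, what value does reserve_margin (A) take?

2346

Policy A (K − 50, U := 35):
  U = 35
  K = 55 + 6·35 (−50 from intervention) = 215
  S = 152 + 35 − 5·215 = -888
  Q = 65 − 2·215 + (-888) = -1253
  A = 228 − 6·35 + 5·215 − (-1253) = 2346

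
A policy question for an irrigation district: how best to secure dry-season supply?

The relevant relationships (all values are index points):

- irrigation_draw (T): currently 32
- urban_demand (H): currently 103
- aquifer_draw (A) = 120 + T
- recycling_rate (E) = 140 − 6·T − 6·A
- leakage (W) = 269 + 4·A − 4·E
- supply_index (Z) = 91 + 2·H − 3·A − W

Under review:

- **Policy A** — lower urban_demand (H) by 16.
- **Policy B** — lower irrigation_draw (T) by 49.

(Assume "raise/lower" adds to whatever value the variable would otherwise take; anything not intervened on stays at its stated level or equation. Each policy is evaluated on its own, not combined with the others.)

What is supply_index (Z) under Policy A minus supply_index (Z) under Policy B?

-2727

Policy A (H − 16):
  T = 32
  H = 103 − 16 = 87
  A = 120 + 32 = 152
  E = 140 − 6·32 − 6·152 = -964
  W = 269 + 4·152 − 4·(-964) = 4733
  Z = 91 + 2·87 − 3·152 − 4733 = -4924
Policy B (T − 49):
  T = 32 − 49 = -17
  H = 103
  A = 120 + (-17) = 103
  E = 140 − 6·(-17) − 6·103 = -376
  W = 269 + 4·103 − 4·(-376) = 2185
  Z = 91 + 2·103 − 3·103 − 2185 = -2197
Z: -4924 − (-2197) = -2727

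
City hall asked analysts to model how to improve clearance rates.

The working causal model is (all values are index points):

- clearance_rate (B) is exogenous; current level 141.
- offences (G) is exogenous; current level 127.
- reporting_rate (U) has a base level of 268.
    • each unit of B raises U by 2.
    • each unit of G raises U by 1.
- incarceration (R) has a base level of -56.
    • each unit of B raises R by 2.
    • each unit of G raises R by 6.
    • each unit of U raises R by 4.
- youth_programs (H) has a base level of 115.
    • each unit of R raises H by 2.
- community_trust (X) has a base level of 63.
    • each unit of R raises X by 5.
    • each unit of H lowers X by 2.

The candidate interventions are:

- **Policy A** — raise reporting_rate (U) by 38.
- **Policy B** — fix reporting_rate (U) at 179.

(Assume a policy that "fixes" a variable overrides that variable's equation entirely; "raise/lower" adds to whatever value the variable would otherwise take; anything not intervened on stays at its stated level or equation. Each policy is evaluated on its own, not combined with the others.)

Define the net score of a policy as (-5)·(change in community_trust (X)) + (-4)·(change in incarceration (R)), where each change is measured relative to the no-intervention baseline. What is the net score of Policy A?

Baseline:
  B = 141
  G = 127
  U = 268 + 2·141 + 127 = 677
  R = -56 + 2·141 + 6·127 + 4·677 = 3696
  H = 115 + 2·3696 = 7507
  X = 63 + 5·3696 − 2·7507 = 3529
Policy A (U + 38):
  B = 141
  G = 127
  U = 268 + 2·141 + 127 (+38 from intervention) = 715
  R = -56 + 2·141 + 6·127 + 4·715 = 3848
  H = 115 + 2·3848 = 7811
  X = 63 + 5·3848 − 2·7811 = 3681
ΔX = 3681 − 3529 = 152; ΔR = 3848 − 3696 = 152
Score = (-5)·152 + (-4)·152 = -1368

-1368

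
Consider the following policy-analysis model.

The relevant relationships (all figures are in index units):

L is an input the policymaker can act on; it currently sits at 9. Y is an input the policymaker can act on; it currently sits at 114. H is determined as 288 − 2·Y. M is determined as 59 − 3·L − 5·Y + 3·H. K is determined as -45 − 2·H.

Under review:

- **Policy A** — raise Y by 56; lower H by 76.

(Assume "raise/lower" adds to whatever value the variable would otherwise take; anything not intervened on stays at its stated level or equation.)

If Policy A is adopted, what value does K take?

Policy A (Y + 56, H − 76):
  Y = 114 + 56 = 170
  H = 288 − 2·170 (−76 from intervention) = -128
  K = -45 − 2·(-128) = 211

211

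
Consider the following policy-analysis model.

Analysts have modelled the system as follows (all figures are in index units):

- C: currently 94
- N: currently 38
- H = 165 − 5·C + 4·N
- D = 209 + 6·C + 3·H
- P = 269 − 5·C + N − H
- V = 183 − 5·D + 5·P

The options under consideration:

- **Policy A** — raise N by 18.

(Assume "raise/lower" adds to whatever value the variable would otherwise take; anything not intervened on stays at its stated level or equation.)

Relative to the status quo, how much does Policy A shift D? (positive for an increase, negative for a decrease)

216

Baseline:
  C = 94
  N = 38
  H = 165 − 5·94 + 4·38 = -153
  D = 209 + 6·94 + 3·(-153) = 314
Policy A (N + 18):
  C = 94
  N = 38 + 18 = 56
  H = 165 − 5·94 + 4·56 = -81
  D = 209 + 6·94 + 3·(-81) = 530
Change in D: 530 − 314 = 216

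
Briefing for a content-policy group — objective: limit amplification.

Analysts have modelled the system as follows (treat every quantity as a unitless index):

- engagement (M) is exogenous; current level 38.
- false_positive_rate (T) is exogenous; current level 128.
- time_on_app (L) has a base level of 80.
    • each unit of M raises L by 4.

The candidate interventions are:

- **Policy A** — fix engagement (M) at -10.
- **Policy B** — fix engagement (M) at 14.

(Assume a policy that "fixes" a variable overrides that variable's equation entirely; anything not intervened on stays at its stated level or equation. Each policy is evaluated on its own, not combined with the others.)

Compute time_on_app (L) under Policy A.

40

Policy A (M := -10):
  M = -10
  L = 80 + 4·(-10) = 40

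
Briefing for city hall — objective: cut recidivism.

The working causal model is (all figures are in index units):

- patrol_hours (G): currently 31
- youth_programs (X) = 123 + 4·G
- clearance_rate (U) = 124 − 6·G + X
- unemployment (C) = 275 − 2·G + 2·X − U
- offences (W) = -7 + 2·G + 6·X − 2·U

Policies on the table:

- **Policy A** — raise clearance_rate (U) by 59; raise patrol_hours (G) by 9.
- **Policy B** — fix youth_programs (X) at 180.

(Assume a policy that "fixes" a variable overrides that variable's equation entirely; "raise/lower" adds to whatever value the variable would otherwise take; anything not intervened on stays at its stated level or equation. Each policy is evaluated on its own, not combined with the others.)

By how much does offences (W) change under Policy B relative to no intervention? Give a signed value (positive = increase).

Baseline:
  G = 31
  X = 123 + 4·31 = 247
  U = 124 − 6·31 + 247 = 185
  W = -7 + 2·31 + 6·247 − 2·185 = 1167
Policy B (X := 180):
  G = 31
  X = 180
  U = 124 − 6·31 + 180 = 118
  W = -7 + 2·31 + 6·180 − 2·118 = 899
Change in W: 899 − 1167 = -268

-268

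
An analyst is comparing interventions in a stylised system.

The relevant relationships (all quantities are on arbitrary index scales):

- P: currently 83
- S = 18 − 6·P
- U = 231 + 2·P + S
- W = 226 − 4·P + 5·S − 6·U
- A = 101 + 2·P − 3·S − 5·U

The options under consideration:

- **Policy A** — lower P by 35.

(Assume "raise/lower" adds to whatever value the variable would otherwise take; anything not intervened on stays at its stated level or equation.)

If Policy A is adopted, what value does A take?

722

Policy A (P − 35):
  P = 83 − 35 = 48
  S = 18 − 6·48 = -270
  U = 231 + 2·48 + (-270) = 57
  A = 101 + 2·48 − 3·(-270) − 5·57 = 722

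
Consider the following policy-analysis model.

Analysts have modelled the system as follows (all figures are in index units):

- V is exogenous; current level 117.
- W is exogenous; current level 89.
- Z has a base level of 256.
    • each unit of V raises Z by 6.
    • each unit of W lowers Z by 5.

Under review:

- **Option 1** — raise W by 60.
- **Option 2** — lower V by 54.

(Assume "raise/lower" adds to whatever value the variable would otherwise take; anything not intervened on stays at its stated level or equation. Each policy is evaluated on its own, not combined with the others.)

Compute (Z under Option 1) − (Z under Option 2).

Option 1 (W + 60):
  V = 117
  W = 89 + 60 = 149
  Z = 256 + 6·117 − 5·149 = 213
Option 2 (V − 54):
  V = 117 − 54 = 63
  W = 89
  Z = 256 + 6·63 − 5·89 = 189
Z: 213 − 189 = 24

24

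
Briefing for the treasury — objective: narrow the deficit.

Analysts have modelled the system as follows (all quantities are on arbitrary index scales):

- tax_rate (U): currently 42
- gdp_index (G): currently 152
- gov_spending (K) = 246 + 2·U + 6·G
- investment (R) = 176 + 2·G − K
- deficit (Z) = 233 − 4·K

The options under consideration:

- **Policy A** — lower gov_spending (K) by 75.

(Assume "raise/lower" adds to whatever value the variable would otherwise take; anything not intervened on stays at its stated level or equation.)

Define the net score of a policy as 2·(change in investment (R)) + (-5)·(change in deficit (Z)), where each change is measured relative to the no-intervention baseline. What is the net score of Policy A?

-1350

Baseline:
  U = 42
  G = 152
  K = 246 + 2·42 + 6·152 = 1242
  R = 176 + 2·152 − 1242 = -762
  Z = 233 − 4·1242 = -4735
Policy A (K − 75):
  U = 42
  G = 152
  K = 246 + 2·42 + 6·152 (−75 from intervention) = 1167
  R = 176 + 2·152 − 1167 = -687
  Z = 233 − 4·1167 = -4435
ΔR = -687 − (-762) = 75; ΔZ = -4435 − (-4735) = 300
Score = 2·75 + (-5)·300 = -1350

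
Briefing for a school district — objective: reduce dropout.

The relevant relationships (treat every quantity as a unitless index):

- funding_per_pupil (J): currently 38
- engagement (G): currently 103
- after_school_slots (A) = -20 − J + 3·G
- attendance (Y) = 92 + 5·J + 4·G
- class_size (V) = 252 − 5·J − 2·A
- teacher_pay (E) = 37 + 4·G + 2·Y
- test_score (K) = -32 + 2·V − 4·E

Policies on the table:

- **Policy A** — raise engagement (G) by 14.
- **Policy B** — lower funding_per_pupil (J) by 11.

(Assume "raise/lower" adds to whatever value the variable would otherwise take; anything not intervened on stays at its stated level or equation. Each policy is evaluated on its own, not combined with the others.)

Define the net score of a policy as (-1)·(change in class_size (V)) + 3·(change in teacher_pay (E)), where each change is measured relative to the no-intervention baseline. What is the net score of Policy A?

588

Baseline:
  J = 38
  G = 103
  A = -20 − 38 + 3·103 = 251
  Y = 92 + 5·38 + 4·103 = 694
  V = 252 − 5·38 − 2·251 = -440
  E = 37 + 4·103 + 2·694 = 1837
Policy A (G + 14):
  J = 38
  G = 103 + 14 = 117
  A = -20 − 38 + 3·117 = 293
  Y = 92 + 5·38 + 4·117 = 750
  V = 252 − 5·38 − 2·293 = -524
  E = 37 + 4·117 + 2·750 = 2005
ΔV = -524 − (-440) = -84; ΔE = 2005 − 1837 = 168
Score = (-1)·(-84) + 3·168 = 588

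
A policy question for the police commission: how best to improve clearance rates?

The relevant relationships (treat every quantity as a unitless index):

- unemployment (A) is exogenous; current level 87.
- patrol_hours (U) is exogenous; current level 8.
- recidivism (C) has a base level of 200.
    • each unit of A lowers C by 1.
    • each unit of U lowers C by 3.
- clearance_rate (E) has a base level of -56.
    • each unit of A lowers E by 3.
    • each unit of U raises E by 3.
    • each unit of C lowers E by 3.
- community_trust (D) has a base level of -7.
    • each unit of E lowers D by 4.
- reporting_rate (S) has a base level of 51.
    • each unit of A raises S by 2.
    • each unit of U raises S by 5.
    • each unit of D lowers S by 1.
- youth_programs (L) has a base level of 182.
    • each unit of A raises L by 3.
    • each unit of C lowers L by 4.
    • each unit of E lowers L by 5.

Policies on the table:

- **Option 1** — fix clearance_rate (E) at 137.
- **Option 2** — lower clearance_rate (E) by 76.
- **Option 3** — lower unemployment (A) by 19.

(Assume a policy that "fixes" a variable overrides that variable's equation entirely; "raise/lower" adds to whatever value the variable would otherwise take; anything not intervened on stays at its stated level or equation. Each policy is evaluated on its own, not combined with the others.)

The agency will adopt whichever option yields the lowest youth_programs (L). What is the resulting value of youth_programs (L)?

-598

Option 1 (E := 137):
  A = 87
  U = 8
  C = 200 − 87 − 3·8 = 89
  E = 137
  L = 182 + 3·87 − 4·89 − 5·137 = -598
Option 2 (E − 76):
  A = 87
  U = 8
  C = 200 − 87 − 3·8 = 89
  E = -56 − 3·87 + 3·8 − 3·89 (−76 from intervention) = -636
  L = 182 + 3·87 − 4·89 − 5·(-636) = 3267
Option 3 (A − 19):
  A = 87 − 19 = 68
  U = 8
  C = 200 − 68 − 3·8 = 108
  E = -56 − 3·68 + 3·8 − 3·108 = -560
  L = 182 + 3·68 − 4·108 − 5·(-560) = 2754
Comparing — Option 1: L=-598, Option 2: L=3267, Option 3: L=2754. Lowest is -598 (Option 1).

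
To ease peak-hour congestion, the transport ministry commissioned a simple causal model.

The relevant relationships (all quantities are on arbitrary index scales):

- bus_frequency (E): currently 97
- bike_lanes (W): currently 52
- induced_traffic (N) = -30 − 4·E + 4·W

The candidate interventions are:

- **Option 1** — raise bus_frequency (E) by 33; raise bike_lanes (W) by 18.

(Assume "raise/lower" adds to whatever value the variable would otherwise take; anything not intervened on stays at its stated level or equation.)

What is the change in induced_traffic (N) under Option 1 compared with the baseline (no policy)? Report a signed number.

-60

Baseline:
  E = 97
  W = 52
  N = -30 − 4·97 + 4·52 = -210
Option 1 (E + 33, W + 18):
  E = 97 + 33 = 130
  W = 52 + 18 = 70
  N = -30 − 4·130 + 4·70 = -270
Change in N: -270 − (-210) = -60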